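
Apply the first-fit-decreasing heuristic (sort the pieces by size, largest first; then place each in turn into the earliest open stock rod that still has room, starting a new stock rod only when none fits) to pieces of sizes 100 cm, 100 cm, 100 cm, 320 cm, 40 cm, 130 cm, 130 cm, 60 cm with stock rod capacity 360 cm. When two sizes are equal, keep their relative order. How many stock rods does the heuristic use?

3

Sorted descending: 320, 130, 130, 100, 100, 100, 60, 40.
  320 → stock rod 1 (new)  [load 320/360]
  130 → stock rod 2 (new)  [load 130/360]
  130 → stock rod 2  [load 260/360]
  100 → stock rod 2  [load 360/360]
  100 → stock rod 3 (new)  [load 100/360]
  100 → stock rod 3  [load 200/360]
  60 → stock rod 3  [load 260/360]
  40 → stock rod 1  [load 360/360]
3 stock rods opened.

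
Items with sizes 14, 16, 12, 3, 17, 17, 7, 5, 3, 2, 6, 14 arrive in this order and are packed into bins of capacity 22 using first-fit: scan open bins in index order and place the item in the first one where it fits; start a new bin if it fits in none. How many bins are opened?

  14 → bin 1 (new)  [load 14/22]
  16 → bin 2 (new)  [load 16/22]
  12 → bin 3 (new)  [load 12/22]
  3 → bin 1  [load 17/22]
  17 → bin 4 (new)  [load 17/22]
  17 → bin 5 (new)  [load 17/22]
  7 → bin 3  [load 19/22]
  5 → bin 1  [load 22/22]
  3 → bin 2  [load 19/22]
  2 → bin 2  [load 21/22]
  6 → bin 6 (new)  [load 6/22]
  14 → bin 6  [load 20/22]
6 bins opened.

6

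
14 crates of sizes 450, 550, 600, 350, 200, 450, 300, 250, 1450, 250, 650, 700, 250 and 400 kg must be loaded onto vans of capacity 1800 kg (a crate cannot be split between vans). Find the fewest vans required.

Total = 1450 + 700 + 650 + 600 + 550 + 450 + 450 + 400 + 350 + 300 + 250 + 250 + 250 + 200 = 6850 kg.
Lower bound: ⌈6850/1800⌉ = 4 vans.
A packing using 4 vans:
  van 1: 1450 + 350 = 1800
  van 2: 700 + 650 + 450 = 1800
  van 3: 600 + 550 + 450 + 200 = 1800
  van 4: 400 + 300 + 250 + 250 + 250 = 1450
This matches the lower bound, so 4 is optimal.

4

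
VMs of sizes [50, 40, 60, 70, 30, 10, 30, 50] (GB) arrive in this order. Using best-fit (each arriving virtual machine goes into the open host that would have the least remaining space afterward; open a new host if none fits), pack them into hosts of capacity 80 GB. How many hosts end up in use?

5

  50 → host 1 (new)  [load 50/80]
  40 → host 2 (new)  [load 40/80]
  60 → host 3 (new)  [load 60/80]
  70 → host 4 (new)  [load 70/80]
  30 → host 1  [load 80/80]
  10 → host 4  [load 80/80]
  30 → host 2  [load 70/80]
  50 → host 5 (new)  [load 50/80]
5 hosts opened.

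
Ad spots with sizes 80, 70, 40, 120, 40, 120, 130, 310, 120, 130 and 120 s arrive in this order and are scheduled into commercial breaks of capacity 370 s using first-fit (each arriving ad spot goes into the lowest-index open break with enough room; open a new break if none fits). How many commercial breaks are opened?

  80 → break 1 (new)  [load 80/370]
  70 → break 1  [load 150/370]
  40 → break 1  [load 190/370]
  120 → break 1  [load 310/370]
  40 → break 1  [load 350/370]
  120 → break 2 (new)  [load 120/370]
  130 → break 2  [load 250/370]
  310 → break 3 (new)  [load 310/370]
  120 → break 2  [load 370/370]
  130 → break 4 (new)  [load 130/370]
  120 → break 4  [load 250/370]
4 commercial breaks opened.

4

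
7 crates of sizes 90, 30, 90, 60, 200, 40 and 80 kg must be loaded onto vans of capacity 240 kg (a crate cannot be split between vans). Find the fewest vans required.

3

Total = 200 + 90 + 90 + 80 + 60 + 40 + 30 = 590 kg.
Lower bound: ⌈590/240⌉ = 3 vans.
A packing using 3 vans:
  van 1: 200 + 40 = 240
  van 2: 90 + 90 + 60 = 240
  van 3: 80 + 30 = 110
This matches the lower bound, so 3 is optimal.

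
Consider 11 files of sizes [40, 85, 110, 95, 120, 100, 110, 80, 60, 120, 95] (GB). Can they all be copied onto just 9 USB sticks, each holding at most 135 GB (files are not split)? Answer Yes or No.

Total = 1015 GB; ⌈1015/135⌉ = 8.
9 files each exceed half the capacity and cannot share a USB stick, forcing at least 9 USB sticks.
The bound of 9 does not rule out 9, but exhaustive search shows no assignment into 9 USB sticks of capacity 135 GB exists — the minimum is 10.

No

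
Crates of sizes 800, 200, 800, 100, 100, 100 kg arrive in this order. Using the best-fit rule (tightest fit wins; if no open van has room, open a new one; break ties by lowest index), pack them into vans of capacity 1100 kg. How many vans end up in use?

2

  800 → van 1 (new)  [load 800/1100]
  200 → van 1  [load 1000/1100]
  800 → van 2 (new)  [load 800/1100]
  100 → van 1  [load 1100/1100]
  100 → van 2  [load 900/1100]
  100 → van 2  [load 1000/1100]
2 vans opened.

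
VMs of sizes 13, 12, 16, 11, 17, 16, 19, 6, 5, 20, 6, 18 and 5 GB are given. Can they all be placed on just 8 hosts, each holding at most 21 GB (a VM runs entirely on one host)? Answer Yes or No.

No

Total = 164 GB; ⌈164/21⌉ = 8.
9 VMs each exceed half the capacity and cannot share a host, forcing at least 9 hosts.
At least 9 hosts are required, but only 8 are allowed.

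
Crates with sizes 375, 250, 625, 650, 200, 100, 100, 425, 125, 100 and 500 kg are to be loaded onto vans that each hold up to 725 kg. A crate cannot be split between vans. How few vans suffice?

5

Total = 650 + 625 + 500 + 425 + 375 + 250 + 200 + 125 + 100 + 100 + 100 = 3450 kg.
Lower bound: ⌈3450/725⌉ = 5 vans.
A packing using 5 vans:
  van 1: 650 = 650
  van 2: 625 + 100 = 725
  van 3: 500 + 200 = 700
  van 4: 425 + 250 = 675
  van 5: 375 + 125 + 100 + 100 = 700
This matches the lower bound, so 5 is optimal.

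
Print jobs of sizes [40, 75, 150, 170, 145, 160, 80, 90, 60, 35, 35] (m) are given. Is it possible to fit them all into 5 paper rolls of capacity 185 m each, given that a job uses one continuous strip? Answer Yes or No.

No

Total = 1040 m; ⌈1040/185⌉ = 6.
At least 6 paper rolls are required, but only 5 are allowed.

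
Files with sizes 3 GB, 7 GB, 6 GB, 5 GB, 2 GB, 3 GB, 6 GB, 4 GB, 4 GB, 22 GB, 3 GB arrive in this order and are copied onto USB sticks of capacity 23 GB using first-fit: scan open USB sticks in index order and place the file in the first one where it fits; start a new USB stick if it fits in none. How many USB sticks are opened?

  3 → USB stick 1 (new)  [load 3/23]
  7 → USB stick 1  [load 10/23]
  6 → USB stick 1  [load 16/23]
  5 → USB stick 1  [load 21/23]
  2 → USB stick 1  [load 23/23]
  3 → USB stick 2 (new)  [load 3/23]
  6 → USB stick 2  [load 9/23]
  4 → USB stick 2  [load 13/23]
  4 → USB stick 2  [load 17/23]
  22 → USB stick 3 (new)  [load 22/23]
  3 → USB stick 2  [load 20/23]
3 USB sticks opened.

3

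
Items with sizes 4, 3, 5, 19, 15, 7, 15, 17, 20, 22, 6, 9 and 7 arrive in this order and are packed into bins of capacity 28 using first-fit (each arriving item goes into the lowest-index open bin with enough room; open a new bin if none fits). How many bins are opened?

6

  4 → bin 1 (new)  [load 4/28]
  3 → bin 1  [load 7/28]
  5 → bin 1  [load 12/28]
  19 → bin 2 (new)  [load 19/28]
  15 → bin 1  [load 27/28]
  7 → bin 2  [load 26/28]
  15 → bin 3 (new)  [load 15/28]
  17 → bin 4 (new)  [load 17/28]
  20 → bin 5 (new)  [load 20/28]
  22 → bin 6 (new)  [load 22/28]
  6 → bin 3  [load 21/28]
  9 → bin 4  [load 26/28]
  7 → bin 3  [load 28/28]
6 bins opened.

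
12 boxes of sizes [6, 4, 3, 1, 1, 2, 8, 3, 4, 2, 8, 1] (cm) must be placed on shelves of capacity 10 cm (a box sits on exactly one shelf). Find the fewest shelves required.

5

Total = 8 + 8 + 6 + 4 + 4 + 3 + 3 + 2 + 2 + 1 + 1 + 1 = 43 cm.
Lower bound: ⌈43/10⌉ = 5 shelves.
A packing using 5 shelves:
  shelf 1: 8 + 2 = 10
  shelf 2: 8 + 2 = 10
  shelf 3: 6 + 4 = 10
  shelf 4: 4 + 3 + 3 = 10
  shelf 5: 1 + 1 + 1 = 3
This matches the lower bound, so 5 is optimal.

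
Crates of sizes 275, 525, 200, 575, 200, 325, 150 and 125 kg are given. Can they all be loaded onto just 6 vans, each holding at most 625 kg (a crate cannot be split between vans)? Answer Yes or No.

Yes

A valid assignment using 5 vans:
  van 1: 575 = 575
  van 2: 525 = 525
  van 3: 325 + 275 = 600
  van 4: 200 + 200 + 150 = 550
  van 5: 125 = 125
That uses only 5 ≤ 6, so 6 vans are enough.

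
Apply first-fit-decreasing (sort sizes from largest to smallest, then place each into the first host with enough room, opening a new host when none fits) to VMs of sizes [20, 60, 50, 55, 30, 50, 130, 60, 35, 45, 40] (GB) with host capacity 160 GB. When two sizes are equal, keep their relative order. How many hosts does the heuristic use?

4

Sorted descending: 130, 60, 60, 55, 50, 50, 45, 40, 35, 30, 20.
  130 → host 1 (new)  [load 130/160]
  60 → host 2 (new)  [load 60/160]
  60 → host 2  [load 120/160]
  55 → host 3 (new)  [load 55/160]
  50 → host 3  [load 105/160]
  50 → host 3  [load 155/160]
  45 → host 4 (new)  [load 45/160]
  40 → host 2  [load 160/160]
  35 → host 4  [load 80/160]
  30 → host 1  [load 160/160]
  20 → host 4  [load 100/160]
4 hosts opened.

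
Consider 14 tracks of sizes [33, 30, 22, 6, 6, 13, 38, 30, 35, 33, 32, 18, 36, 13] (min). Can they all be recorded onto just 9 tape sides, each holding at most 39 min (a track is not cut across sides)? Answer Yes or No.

No

Total = 345 min; ⌈345/39⌉ = 9.
The bound of 9 does not rule out 9, but exhaustive search shows no assignment into 9 tape sides of capacity 39 min exists — the minimum is 10.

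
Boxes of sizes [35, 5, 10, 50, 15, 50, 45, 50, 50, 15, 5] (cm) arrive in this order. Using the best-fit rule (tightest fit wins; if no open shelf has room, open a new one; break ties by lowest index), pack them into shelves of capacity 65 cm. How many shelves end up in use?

6

  35 → shelf 1 (new)  [load 35/65]
  5 → shelf 1  [load 40/65]
  10 → shelf 1  [load 50/65]
  50 → shelf 2 (new)  [load 50/65]
  15 → shelf 1  [load 65/65]
  50 → shelf 3 (new)  [load 50/65]
  45 → shelf 4 (new)  [load 45/65]
  50 → shelf 5 (new)  [load 50/65]
  50 → shelf 6 (new)  [load 50/65]
  15 → shelf 2  [load 65/65]
  5 → shelf 3  [load 55/65]
6 shelves opened.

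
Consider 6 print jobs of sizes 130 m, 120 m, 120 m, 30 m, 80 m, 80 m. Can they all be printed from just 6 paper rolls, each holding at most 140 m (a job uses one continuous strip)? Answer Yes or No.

Yes

A valid assignment using 5 paper rolls:
  roll 1: 130 = 130
  roll 2: 120 = 120
  roll 3: 120 = 120
  roll 4: 80 + 30 = 110
  roll 5: 80 = 80
That uses only 5 ≤ 6, so 6 paper rolls are enough.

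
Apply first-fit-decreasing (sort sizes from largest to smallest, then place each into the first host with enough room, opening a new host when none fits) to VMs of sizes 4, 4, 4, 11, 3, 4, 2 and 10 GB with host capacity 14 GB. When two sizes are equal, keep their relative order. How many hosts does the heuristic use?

3

Sorted descending: 11, 10, 4, 4, 4, 4, 3, 2.
  11 → host 1 (new)  [load 11/14]
  10 → host 2 (new)  [load 10/14]
  4 → host 2  [load 14/14]
  4 → host 3 (new)  [load 4/14]
  4 → host 3  [load 8/14]
  4 → host 3  [load 12/14]
  3 → host 1  [load 14/14]
  2 → host 3  [load 14/14]
3 hosts opened.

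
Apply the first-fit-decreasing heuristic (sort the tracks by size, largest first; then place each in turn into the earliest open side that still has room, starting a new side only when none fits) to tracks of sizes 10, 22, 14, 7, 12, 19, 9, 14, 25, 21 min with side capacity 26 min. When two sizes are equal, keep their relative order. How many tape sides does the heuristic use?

Sorted descending: 25, 22, 21, 19, 14, 14, 12, 10, 9, 7.
  25 → side 1 (new)  [load 25/26]
  22 → side 2 (new)  [load 22/26]
  21 → side 3 (new)  [load 21/26]
  19 → side 4 (new)  [load 19/26]
  14 → side 5 (new)  [load 14/26]
  14 → side 6 (new)  [load 14/26]
  12 → side 5  [load 26/26]
  10 → side 6  [load 24/26]
  9 → side 7 (new)  [load 9/26]
  7 → side 4  [load 26/26]
7 tape sides opened.

7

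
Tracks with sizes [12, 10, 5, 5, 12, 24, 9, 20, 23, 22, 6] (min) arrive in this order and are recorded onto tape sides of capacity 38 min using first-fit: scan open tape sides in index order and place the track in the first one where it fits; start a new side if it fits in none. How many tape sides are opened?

5

  12 → side 1 (new)  [load 12/38]
  10 → side 1  [load 22/38]
  5 → side 1  [load 27/38]
  5 → side 1  [load 32/38]
  12 → side 2 (new)  [load 12/38]
  24 → side 2  [load 36/38]
  9 → side 3 (new)  [load 9/38]
  20 → side 3  [load 29/38]
  23 → side 4 (new)  [load 23/38]
  22 → side 5 (new)  [load 22/38]
  6 → side 1  [load 38/38]
5 tape sides opened.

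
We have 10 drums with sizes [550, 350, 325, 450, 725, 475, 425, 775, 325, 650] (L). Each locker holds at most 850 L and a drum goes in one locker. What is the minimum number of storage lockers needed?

Total = 775 + 725 + 650 + 550 + 475 + 450 + 425 + 350 + 325 + 325 = 5050 L.
Lower bound: ⌈5050/850⌉ = 6 storage lockers.
A packing using 7 storage lockers:
  locker 1: 775 = 775
  locker 2: 725 = 725
  locker 3: 650 = 650
  locker 4: 550 = 550
  locker 5: 475 + 350 = 825
  locker 6: 450 + 325 = 775
  locker 7: 425 + 325 = 750
No arrangement into 6 storage lockers stays within capacity, so 7 is optimal.

7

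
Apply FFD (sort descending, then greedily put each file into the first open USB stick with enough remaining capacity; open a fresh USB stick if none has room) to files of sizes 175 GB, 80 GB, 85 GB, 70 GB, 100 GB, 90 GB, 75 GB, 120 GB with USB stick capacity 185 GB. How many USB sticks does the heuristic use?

Sorted descending: 175, 120, 100, 90, 85, 80, 75, 70.
  175 → USB stick 1 (new)  [load 175/185]
  120 → USB stick 2 (new)  [load 120/185]
  100 → USB stick 3 (new)  [load 100/185]
  90 → USB stick 4 (new)  [load 90/185]
  85 → USB stick 3  [load 185/185]
  80 → USB stick 4  [load 170/185]
  75 → USB stick 5 (new)  [load 75/185]
  70 → USB stick 5  [load 145/185]
5 USB sticks opened.

5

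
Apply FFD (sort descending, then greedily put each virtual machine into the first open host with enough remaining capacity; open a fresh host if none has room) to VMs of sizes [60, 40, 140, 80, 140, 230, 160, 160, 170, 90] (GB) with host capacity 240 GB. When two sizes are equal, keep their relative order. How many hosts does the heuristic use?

6

Sorted descending: 230, 170, 160, 160, 140, 140, 90, 80, 60, 40.
  230 → host 1 (new)  [load 230/240]
  170 → host 2 (new)  [load 170/240]
  160 → host 3 (new)  [load 160/240]
  160 → host 4 (new)  [load 160/240]
  140 → host 5 (new)  [load 140/240]
  140 → host 6 (new)  [load 140/240]
  90 → host 5  [load 230/240]
  80 → host 3  [load 240/240]
  60 → host 2  [load 230/240]
  40 → host 4  [load 200/240]
6 hosts opened.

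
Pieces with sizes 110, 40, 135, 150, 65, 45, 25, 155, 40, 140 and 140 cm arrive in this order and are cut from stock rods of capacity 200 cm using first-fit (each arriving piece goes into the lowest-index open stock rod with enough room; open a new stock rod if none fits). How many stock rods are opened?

6

  110 → stock rod 1 (new)  [load 110/200]
  40 → stock rod 1  [load 150/200]
  135 → stock rod 2 (new)  [load 135/200]
  150 → stock rod 3 (new)  [load 150/200]
  65 → stock rod 2  [load 200/200]
  45 → stock rod 1  [load 195/200]
  25 → stock rod 3  [load 175/200]
  155 → stock rod 4 (new)  [load 155/200]
  40 → stock rod 4  [load 195/200]
  140 → stock rod 5 (new)  [load 140/200]
  140 → stock rod 6 (new)  [load 140/200]
6 stock rods opened.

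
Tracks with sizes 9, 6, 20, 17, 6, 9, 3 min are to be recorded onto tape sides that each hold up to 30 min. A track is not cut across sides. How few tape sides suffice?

Total = 20 + 17 + 9 + 9 + 6 + 6 + 3 = 70 min.
Lower bound: ⌈70/30⌉ = 3 tape sides.
A packing using 3 tape sides:
  side 1: 20 + 9 = 29
  side 2: 17 + 9 + 3 = 29
  side 3: 6 + 6 = 12
This matches the lower bound, so 3 is optimal.

3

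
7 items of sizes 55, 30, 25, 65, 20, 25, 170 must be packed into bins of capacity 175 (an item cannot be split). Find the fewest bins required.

Total = 170 + 65 + 55 + 30 + 25 + 25 + 20 = 390.
Lower bound: ⌈390/175⌉ = 3 bins.
A packing using 3 bins:
  bin 1: 170 = 170
  bin 2: 65 + 55 + 30 + 25 = 175
  bin 3: 25 + 20 = 45
This matches the lower bound, so 3 is optimal.

3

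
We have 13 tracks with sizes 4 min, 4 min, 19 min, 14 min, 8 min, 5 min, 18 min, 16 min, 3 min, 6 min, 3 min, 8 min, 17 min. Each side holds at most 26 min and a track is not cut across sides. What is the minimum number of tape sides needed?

5

Total = 19 + 18 + 17 + 16 + 14 + 8 + 8 + 6 + 5 + 4 + 4 + 3 + 3 = 125 min.
Lower bound: ⌈125/26⌉ = 5 tape sides.
A packing using 5 tape sides:
  side 1: 19 + 6 = 25
  side 2: 18 + 8 = 26
  side 3: 17 + 8 = 25
  side 4: 16 + 5 + 4 = 25
  side 5: 14 + 4 + 3 + 3 = 24
This matches the lower bound, so 5 is optimal.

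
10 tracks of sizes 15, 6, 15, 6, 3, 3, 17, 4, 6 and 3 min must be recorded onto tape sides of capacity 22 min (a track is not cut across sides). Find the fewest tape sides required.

4

Total = 17 + 15 + 15 + 6 + 6 + 6 + 4 + 3 + 3 + 3 = 78 min.
Lower bound: ⌈78/22⌉ = 4 tape sides.
A packing using 4 tape sides:
  side 1: 17 + 4 = 21
  side 2: 15 + 6 = 21
  side 3: 15 + 6 = 21
  side 4: 6 + 3 + 3 + 3 = 15
This matches the lower bound, so 4 is optimal.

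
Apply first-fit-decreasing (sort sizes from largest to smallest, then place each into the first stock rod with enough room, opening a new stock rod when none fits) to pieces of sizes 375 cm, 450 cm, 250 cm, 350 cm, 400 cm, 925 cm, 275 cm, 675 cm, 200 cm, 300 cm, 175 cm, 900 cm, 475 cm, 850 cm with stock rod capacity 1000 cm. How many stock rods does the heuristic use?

8

Sorted descending: 925, 900, 850, 675, 475, 450, 400, 375, 350, 300, 275, 250, 200, 175.
  925 → stock rod 1 (new)  [load 925/1000]
  900 → stock rod 2 (new)  [load 900/1000]
  850 → stock rod 3 (new)  [load 850/1000]
  675 → stock rod 4 (new)  [load 675/1000]
  475 → stock rod 5 (new)  [load 475/1000]
  450 → stock rod 5  [load 925/1000]
  400 → stock rod 6 (new)  [load 400/1000]
  375 → stock rod 6  [load 775/1000]
  350 → stock rod 7 (new)  [load 350/1000]
  300 → stock rod 4  [load 975/1000]
  275 → stock rod 7  [load 625/1000]
  250 → stock rod 7  [load 875/1000]
  200 → stock rod 6  [load 975/1000]
  175 → stock rod 8 (new)  [load 175/1000]
8 stock rods opened.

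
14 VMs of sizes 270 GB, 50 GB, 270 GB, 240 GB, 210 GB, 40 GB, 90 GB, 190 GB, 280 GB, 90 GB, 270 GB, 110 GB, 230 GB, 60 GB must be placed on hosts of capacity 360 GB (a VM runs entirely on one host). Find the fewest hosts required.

8

Total = 280 + 270 + 270 + 270 + 240 + 230 + 210 + 190 + 110 + 90 + 90 + 60 + 50 + 40 = 2400 GB.
Lower bound: ⌈2400/360⌉ = 7 hosts.
Also, 8 VMs each exceed 180 GB, and no two of those can share a host, so at least 8 hosts are needed.
A packing using 8 hosts:
  host 1: 280 + 60 = 340
  host 2: 270 + 90 = 360
  host 3: 270 + 90 = 360
  host 4: 270 + 50 + 40 = 360
  host 5: 240 + 110 = 350
  host 6: 230 = 230
  host 7: 210 = 210
  host 8: 190 = 190
This matches the lower bound, so 8 is optimal.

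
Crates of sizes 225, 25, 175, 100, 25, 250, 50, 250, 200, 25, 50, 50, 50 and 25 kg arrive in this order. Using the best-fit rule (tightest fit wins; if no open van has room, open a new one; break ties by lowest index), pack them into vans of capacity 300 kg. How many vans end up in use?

  225 → van 1 (new)  [load 225/300]
  25 → van 1  [load 250/300]
  175 → van 2 (new)  [load 175/300]
  100 → van 2  [load 275/300]
  25 → van 2  [load 300/300]
  250 → van 3 (new)  [load 250/300]
  50 → van 1  [load 300/300]
  250 → van 4 (new)  [load 250/300]
  200 → van 5 (new)  [load 200/300]
  25 → van 3  [load 275/300]
  50 → van 4  [load 300/300]
  50 → van 5  [load 250/300]
  50 → van 5  [load 300/300]
  25 → van 3  [load 300/300]
5 vans opened.

5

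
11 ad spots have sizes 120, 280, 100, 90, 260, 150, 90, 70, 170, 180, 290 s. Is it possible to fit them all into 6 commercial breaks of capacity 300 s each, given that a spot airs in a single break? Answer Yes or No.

No

Total = 1800 s; ⌈1800/300⌉ = 6.
The bound of 6 does not rule out 6, but exhaustive search shows no assignment into 6 commercial breaks of capacity 300 s exists — the minimum is 7.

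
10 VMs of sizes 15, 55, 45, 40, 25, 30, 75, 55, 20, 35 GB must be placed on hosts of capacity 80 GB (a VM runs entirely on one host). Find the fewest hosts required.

Total = 75 + 55 + 55 + 45 + 40 + 35 + 30 + 25 + 20 + 15 = 395 GB.
Lower bound: ⌈395/80⌉ = 5 hosts.
A packing using 6 hosts:
  host 1: 75 = 75
  host 2: 55 + 25 = 80
  host 3: 55 + 20 = 75
  host 4: 45 + 35 = 80
  host 5: 40 + 30 = 70
  host 6: 15 = 15
No arrangement into 5 hosts stays within capacity, so 6 is optimal.

6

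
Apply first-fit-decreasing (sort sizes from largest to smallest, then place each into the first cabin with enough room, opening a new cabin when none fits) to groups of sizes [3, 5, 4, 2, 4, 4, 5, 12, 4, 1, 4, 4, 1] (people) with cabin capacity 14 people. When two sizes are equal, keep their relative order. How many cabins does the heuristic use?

4

Sorted descending: 12, 5, 5, 4, 4, 4, 4, 4, 4, 3, 2, 1, 1.
  12 → cabin 1 (new)  [load 12/14]
  5 → cabin 2 (new)  [load 5/14]
  5 → cabin 2  [load 10/14]
  4 → cabin 2  [load 14/14]
  4 → cabin 3 (new)  [load 4/14]
  4 → cabin 3  [load 8/14]
  4 → cabin 3  [load 12/14]
  4 → cabin 4 (new)  [load 4/14]
  4 → cabin 4  [load 8/14]
  3 → cabin 4  [load 11/14]
  2 → cabin 1  [load 14/14]
  1 → cabin 3  [load 13/14]
  1 → cabin 3  [load 14/14]
4 cabins opened.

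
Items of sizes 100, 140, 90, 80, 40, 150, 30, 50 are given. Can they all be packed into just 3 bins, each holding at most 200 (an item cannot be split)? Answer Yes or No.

No

Total = 680; ⌈680/200⌉ = 4.
At least 4 bins are required, but only 3 are allowed.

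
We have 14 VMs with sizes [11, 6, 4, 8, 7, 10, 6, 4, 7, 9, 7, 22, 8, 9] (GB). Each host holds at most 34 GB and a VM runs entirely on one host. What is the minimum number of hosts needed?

4

Total = 22 + 11 + 10 + 9 + 9 + 8 + 8 + 7 + 7 + 7 + 6 + 6 + 4 + 4 = 118 GB.
Lower bound: ⌈118/34⌉ = 4 hosts.
A packing using 4 hosts:
  host 1: 22 + 11 = 33
  host 2: 10 + 9 + 9 + 6 = 34
  host 3: 8 + 8 + 7 + 7 + 4 = 34
  host 4: 7 + 6 + 4 = 17
This matches the lower bound, so 4 is optimal.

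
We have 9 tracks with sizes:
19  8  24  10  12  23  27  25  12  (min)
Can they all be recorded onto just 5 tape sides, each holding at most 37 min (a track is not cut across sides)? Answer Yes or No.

Yes

A valid assignment using 5 tape sides:
  side 1: 27 + 10 = 37
  side 2: 25 + 12 = 37
  side 3: 24 + 12 = 36
  side 4: 23 + 8 = 31
  side 5: 19 = 19
Every load is within 37 min, so 5 tape sides suffice.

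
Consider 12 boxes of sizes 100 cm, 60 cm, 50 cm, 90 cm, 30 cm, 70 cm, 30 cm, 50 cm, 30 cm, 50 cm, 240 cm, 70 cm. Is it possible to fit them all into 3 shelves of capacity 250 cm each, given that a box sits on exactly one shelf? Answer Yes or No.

No

Total = 870 cm; ⌈870/250⌉ = 4.
At least 4 shelves are required, but only 3 are allowed.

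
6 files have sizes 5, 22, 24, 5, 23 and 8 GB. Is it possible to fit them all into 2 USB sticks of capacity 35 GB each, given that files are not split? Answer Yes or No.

No

Total = 87 GB; ⌈87/35⌉ = 3.
At least 3 USB sticks are required, but only 2 are allowed.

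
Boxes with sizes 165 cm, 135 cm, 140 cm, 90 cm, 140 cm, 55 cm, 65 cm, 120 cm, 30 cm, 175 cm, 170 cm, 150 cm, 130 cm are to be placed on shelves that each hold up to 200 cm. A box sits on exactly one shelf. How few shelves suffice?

10

Total = 175 + 170 + 165 + 150 + 140 + 140 + 135 + 130 + 120 + 90 + 65 + 55 + 30 = 1565 cm.
Lower bound: ⌈1565/200⌉ = 8 shelves.
Also, 9 boxes each exceed 100 cm, and no two of those can share a shelf, so at least 9 shelves are needed.
A packing using 10 shelves:
  shelf 1: 175 = 175
  shelf 2: 170 + 30 = 200
  shelf 3: 165 = 165
  shelf 4: 150 = 150
  shelf 5: 140 + 55 = 195
  shelf 6: 140 = 140
  shelf 7: 135 + 65 = 200
  shelf 8: 130 = 130
  shelf 9: 120 = 120
  shelf 10: 90 = 90
No arrangement into 9 shelves stays within capacity, so 10 is optimal.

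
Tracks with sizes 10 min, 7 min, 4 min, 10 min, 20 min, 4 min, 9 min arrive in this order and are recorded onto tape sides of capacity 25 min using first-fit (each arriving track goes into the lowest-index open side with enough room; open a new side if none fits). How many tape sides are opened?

3

  10 → side 1 (new)  [load 10/25]
  7 → side 1  [load 17/25]
  4 → side 1  [load 21/25]
  10 → side 2 (new)  [load 10/25]
  20 → side 3 (new)  [load 20/25]
  4 → side 1  [load 25/25]
  9 → side 2  [load 19/25]
3 tape sides opened.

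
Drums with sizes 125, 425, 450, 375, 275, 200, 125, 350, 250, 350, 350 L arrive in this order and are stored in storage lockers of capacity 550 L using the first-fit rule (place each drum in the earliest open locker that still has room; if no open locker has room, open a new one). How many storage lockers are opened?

  125 → locker 1 (new)  [load 125/550]
  425 → locker 1  [load 550/550]
  450 → locker 2 (new)  [load 450/550]
  375 → locker 3 (new)  [load 375/550]
  275 → locker 4 (new)  [load 275/550]
  200 → locker 4  [load 475/550]
  125 → locker 3  [load 500/550]
  350 → locker 5 (new)  [load 350/550]
  250 → locker 6 (new)  [load 250/550]
  350 → locker 7 (new)  [load 350/550]
  350 → locker 8 (new)  [load 350/550]
8 storage lockers opened.

8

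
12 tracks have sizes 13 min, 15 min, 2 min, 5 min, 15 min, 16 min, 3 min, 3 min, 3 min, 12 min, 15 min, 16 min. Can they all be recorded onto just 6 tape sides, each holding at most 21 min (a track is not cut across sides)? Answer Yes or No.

Total = 118 min; ⌈118/21⌉ = 6.
7 tracks each exceed half the capacity and cannot share a side, forcing at least 7 tape sides.
At least 7 tape sides are required, but only 6 are allowed.

No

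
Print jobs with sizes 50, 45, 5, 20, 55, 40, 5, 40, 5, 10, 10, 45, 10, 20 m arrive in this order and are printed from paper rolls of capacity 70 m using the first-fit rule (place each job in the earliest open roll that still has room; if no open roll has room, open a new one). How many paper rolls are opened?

  50 → roll 1 (new)  [load 50/70]
  45 → roll 2 (new)  [load 45/70]
  5 → roll 1  [load 55/70]
  20 → roll 2  [load 65/70]
  55 → roll 3 (new)  [load 55/70]
  40 → roll 4 (new)  [load 40/70]
  5 → roll 1  [load 60/70]
  40 → roll 5 (new)  [load 40/70]
  5 → roll 1  [load 65/70]
  10 → roll 3  [load 65/70]
  10 → roll 4  [load 50/70]
  45 → roll 6 (new)  [load 45/70]
  10 → roll 4  [load 60/70]
  20 → roll 5  [load 60/70]
6 paper rolls opened.

6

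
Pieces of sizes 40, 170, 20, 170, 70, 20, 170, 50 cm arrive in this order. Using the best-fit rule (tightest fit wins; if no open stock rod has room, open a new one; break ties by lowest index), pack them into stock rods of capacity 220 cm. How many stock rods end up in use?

  40 → stock rod 1 (new)  [load 40/220]
  170 → stock rod 1  [load 210/220]
  20 → stock rod 2 (new)  [load 20/220]
  170 → stock rod 2  [load 190/220]
  70 → stock rod 3 (new)  [load 70/220]
  20 → stock rod 2  [load 210/220]
  170 → stock rod 4 (new)  [load 170/220]
  50 → stock rod 4  [load 220/220]
4 stock rods opened.

4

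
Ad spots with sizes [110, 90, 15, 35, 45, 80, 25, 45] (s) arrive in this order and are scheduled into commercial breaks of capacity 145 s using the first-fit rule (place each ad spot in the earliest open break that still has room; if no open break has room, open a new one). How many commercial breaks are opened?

4

  110 → break 1 (new)  [load 110/145]
  90 → break 2 (new)  [load 90/145]
  15 → break 1  [load 125/145]
  35 → break 2  [load 125/145]
  45 → break 3 (new)  [load 45/145]
  80 → break 3  [load 125/145]
  25 → break 4 (new)  [load 25/145]
  45 → break 4  [load 70/145]
4 commercial breaks opened.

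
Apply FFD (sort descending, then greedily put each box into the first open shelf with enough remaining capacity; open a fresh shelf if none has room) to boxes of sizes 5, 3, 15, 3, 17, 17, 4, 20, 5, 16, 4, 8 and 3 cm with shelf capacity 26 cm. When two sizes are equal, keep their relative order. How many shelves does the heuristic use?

Sorted descending: 20, 17, 17, 16, 15, 8, 5, 5, 4, 4, 3, 3, 3.
  20 → shelf 1 (new)  [load 20/26]
  17 → shelf 2 (new)  [load 17/26]
  17 → shelf 3 (new)  [load 17/26]
  16 → shelf 4 (new)  [load 16/26]
  15 → shelf 5 (new)  [load 15/26]
  8 → shelf 2  [load 25/26]
  5 → shelf 1  [load 25/26]
  5 → shelf 3  [load 22/26]
  4 → shelf 3  [load 26/26]
  4 → shelf 4  [load 20/26]
  3 → shelf 4  [load 23/26]
  3 → shelf 4  [load 26/26]
  3 → shelf 5  [load 18/26]
5 shelves opened.

5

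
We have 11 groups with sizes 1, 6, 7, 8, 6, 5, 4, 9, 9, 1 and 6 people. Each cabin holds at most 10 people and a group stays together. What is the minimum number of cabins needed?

Total = 9 + 9 + 8 + 7 + 6 + 6 + 6 + 5 + 4 + 1 + 1 = 62 people.
Lower bound: ⌈62/10⌉ = 7 cabins.
A packing using 8 cabins:
  cabin 1: 9 + 1 = 10
  cabin 2: 9 + 1 = 10
  cabin 3: 8 = 8
  cabin 4: 7 = 7
  cabin 5: 6 + 4 = 10
  cabin 6: 6 = 6
  cabin 7: 6 = 6
  cabin 8: 5 = 5
No arrangement into 7 cabins stays within capacity, so 8 is optimal.

8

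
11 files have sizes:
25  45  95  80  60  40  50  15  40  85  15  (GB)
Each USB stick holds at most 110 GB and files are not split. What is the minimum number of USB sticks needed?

Total = 95 + 85 + 80 + 60 + 50 + 45 + 40 + 40 + 25 + 15 + 15 = 550 GB.
Lower bound: ⌈550/110⌉ = 5 USB sticks.
A packing using 6 USB sticks:
  USB stick 1: 95 + 15 = 110
  USB stick 2: 85 + 25 = 110
  USB stick 3: 80 + 15 = 95
  USB stick 4: 60 + 50 = 110
  USB stick 5: 45 + 40 = 85
  USB stick 6: 40 = 40
No arrangement into 5 USB sticks stays within capacity, so 6 is optimal.

6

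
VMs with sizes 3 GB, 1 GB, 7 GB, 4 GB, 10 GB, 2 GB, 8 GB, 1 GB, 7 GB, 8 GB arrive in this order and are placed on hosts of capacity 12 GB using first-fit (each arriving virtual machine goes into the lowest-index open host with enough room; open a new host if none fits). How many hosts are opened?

6

  3 → host 1 (new)  [load 3/12]
  1 → host 1  [load 4/12]
  7 → host 1  [load 11/12]
  4 → host 2 (new)  [load 4/12]
  10 → host 3 (new)  [load 10/12]
  2 → host 2  [load 6/12]
  8 → host 4 (new)  [load 8/12]
  1 → host 1  [load 12/12]
  7 → host 5 (new)  [load 7/12]
  8 → host 6 (new)  [load 8/12]
6 hosts opened.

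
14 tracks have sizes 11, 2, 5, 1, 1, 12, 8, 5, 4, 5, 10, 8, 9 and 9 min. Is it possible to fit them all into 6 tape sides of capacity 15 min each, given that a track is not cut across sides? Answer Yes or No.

No

Total = 90 min; ⌈90/15⌉ = 6.
7 tracks each exceed half the capacity and cannot share a side, forcing at least 7 tape sides.
At least 7 tape sides are required, but only 6 are allowed.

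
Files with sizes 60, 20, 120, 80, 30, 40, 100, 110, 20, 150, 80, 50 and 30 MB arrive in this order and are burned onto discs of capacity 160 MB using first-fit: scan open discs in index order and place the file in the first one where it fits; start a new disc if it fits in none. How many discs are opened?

6

  60 → disc 1 (new)  [load 60/160]
  20 → disc 1  [load 80/160]
  120 → disc 2 (new)  [load 120/160]
  80 → disc 1  [load 160/160]
  30 → disc 2  [load 150/160]
  40 → disc 3 (new)  [load 40/160]
  100 → disc 3  [load 140/160]
  110 → disc 4 (new)  [load 110/160]
  20 → disc 3  [load 160/160]
  150 → disc 5 (new)  [load 150/160]
  80 → disc 6 (new)  [load 80/160]
  50 → disc 4  [load 160/160]
  30 → disc 6  [load 110/160]
6 discs opened.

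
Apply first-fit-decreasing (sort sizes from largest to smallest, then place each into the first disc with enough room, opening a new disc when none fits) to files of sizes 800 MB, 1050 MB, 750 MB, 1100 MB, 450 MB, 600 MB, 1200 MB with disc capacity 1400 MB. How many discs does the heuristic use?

Sorted descending: 1200, 1100, 1050, 800, 750, 600, 450.
  1200 → disc 1 (new)  [load 1200/1400]
  1100 → disc 2 (new)  [load 1100/1400]
  1050 → disc 3 (new)  [load 1050/1400]
  800 → disc 4 (new)  [load 800/1400]
  750 → disc 5 (new)  [load 750/1400]
  600 → disc 4  [load 1400/1400]
  450 → disc 5  [load 1200/1400]
5 discs opened.

5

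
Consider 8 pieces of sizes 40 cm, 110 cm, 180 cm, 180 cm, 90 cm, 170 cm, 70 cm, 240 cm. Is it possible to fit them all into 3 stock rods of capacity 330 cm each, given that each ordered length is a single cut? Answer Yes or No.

Total = 1080 cm; ⌈1080/330⌉ = 4.
At least 4 stock rods are required, but only 3 are allowed.

No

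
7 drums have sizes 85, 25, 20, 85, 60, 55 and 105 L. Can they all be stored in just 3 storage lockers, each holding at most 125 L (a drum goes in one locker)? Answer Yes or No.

Total = 435 L; ⌈435/125⌉ = 4.
At least 4 storage lockers are required, but only 3 are allowed.

No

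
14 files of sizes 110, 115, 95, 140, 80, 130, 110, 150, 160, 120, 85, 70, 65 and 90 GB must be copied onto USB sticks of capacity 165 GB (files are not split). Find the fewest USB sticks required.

11

Total = 160 + 150 + 140 + 130 + 120 + 115 + 110 + 110 + 95 + 90 + 85 + 80 + 70 + 65 = 1520 GB.
Lower bound: ⌈1520/165⌉ = 10 USB sticks.
Also, 11 files each exceed 165/2 GB, and no two of those can share a USB stick, so at least 11 USB sticks are needed.
A packing using 11 USB sticks:
  USB stick 1: 160 = 160
  USB stick 2: 150 = 150
  USB stick 3: 140 = 140
  USB stick 4: 130 = 130
  USB stick 5: 120 = 120
  USB stick 6: 115 = 115
  USB stick 7: 110 = 110
  USB stick 8: 110 = 110
  USB stick 9: 95 + 70 = 165
  USB stick 10: 90 + 65 = 155
  USB stick 11: 85 + 80 = 165
This matches the lower bound, so 11 is optimal.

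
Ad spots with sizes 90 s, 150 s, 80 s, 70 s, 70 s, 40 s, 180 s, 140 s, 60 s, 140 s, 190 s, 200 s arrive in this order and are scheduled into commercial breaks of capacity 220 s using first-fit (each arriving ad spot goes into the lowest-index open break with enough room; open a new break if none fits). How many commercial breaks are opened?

7

  90 → break 1 (new)  [load 90/220]
  150 → break 2 (new)  [load 150/220]
  80 → break 1  [load 170/220]
  70 → break 2  [load 220/220]
  70 → break 3 (new)  [load 70/220]
  40 → break 1  [load 210/220]
  180 → break 4 (new)  [load 180/220]
  140 → break 3  [load 210/220]
  60 → break 5 (new)  [load 60/220]
  140 → break 5  [load 200/220]
  190 → break 6 (new)  [load 190/220]
  200 → break 7 (new)  [load 200/220]
7 commercial breaks opened.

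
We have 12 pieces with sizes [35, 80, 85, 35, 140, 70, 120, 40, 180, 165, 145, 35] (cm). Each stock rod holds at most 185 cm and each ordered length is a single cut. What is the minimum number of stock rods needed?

7

Total = 180 + 165 + 145 + 140 + 120 + 85 + 80 + 70 + 40 + 35 + 35 + 35 = 1130 cm.
Lower bound: ⌈1130/185⌉ = 7 stock rods.
A packing using 7 stock rods:
  stock rod 1: 180 = 180
  stock rod 2: 165 = 165
  stock rod 3: 145 + 40 = 185
  stock rod 4: 140 + 35 = 175
  stock rod 5: 120 + 35 = 155
  stock rod 6: 85 + 80 = 165
  stock rod 7: 70 + 35 = 105
This matches the lower bound, so 7 is optimal.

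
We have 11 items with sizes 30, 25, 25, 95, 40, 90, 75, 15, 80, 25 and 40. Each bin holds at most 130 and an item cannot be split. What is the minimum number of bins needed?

5

Total = 95 + 90 + 80 + 75 + 40 + 40 + 30 + 25 + 25 + 25 + 15 = 540.
Lower bound: ⌈540/130⌉ = 5 bins.
A packing using 5 bins:
  bin 1: 95 + 30 = 125
  bin 2: 90 + 40 = 130
  bin 3: 80 + 40 = 120
  bin 4: 75 + 25 + 25 = 125
  bin 5: 25 + 15 = 40
This matches the lower bound, so 5 is optimal.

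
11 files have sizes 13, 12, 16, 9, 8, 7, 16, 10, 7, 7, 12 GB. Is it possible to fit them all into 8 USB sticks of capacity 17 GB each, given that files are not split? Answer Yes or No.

A valid assignment using 8 USB sticks:
  USB stick 1: 16 = 16
  USB stick 2: 16 = 16
  USB stick 3: 13 = 13
  USB stick 4: 12 = 12
  USB stick 5: 12 = 12
  USB stick 6: 10 + 7 = 17
  USB stick 7: 9 + 8 = 17
  USB stick 8: 7 + 7 = 14
Every load is within 17 GB, so 8 USB sticks suffice.

Yes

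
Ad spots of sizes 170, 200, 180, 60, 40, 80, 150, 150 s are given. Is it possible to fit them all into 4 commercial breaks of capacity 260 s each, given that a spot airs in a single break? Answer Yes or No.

Total = 1030 s; ⌈1030/260⌉ = 4.
5 ad spots each exceed half the capacity and cannot share a break, forcing at least 5 commercial breaks.
At least 5 commercial breaks are required, but only 4 are allowed.

No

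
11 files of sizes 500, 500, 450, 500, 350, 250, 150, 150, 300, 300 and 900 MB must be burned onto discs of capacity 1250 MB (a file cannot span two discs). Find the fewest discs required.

Total = 900 + 500 + 500 + 500 + 450 + 350 + 300 + 300 + 250 + 150 + 150 = 4350 MB.
Lower bound: ⌈4350/1250⌉ = 4 discs.
A packing using 4 discs:
  disc 1: 900 + 350 = 1250
  disc 2: 500 + 500 + 250 = 1250
  disc 3: 500 + 450 + 300 = 1250
  disc 4: 300 + 150 + 150 = 600
This matches the lower bound, so 4 is optimal.

4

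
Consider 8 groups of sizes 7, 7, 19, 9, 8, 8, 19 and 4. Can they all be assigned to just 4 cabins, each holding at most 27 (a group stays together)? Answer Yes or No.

Yes

A valid assignment using 3 cabins:
  cabin 1: 19 + 8 = 27
  cabin 2: 19 + 8 = 27
  cabin 3: 9 + 7 + 7 + 4 = 27
That uses only 3 ≤ 4, so 4 cabins are enough.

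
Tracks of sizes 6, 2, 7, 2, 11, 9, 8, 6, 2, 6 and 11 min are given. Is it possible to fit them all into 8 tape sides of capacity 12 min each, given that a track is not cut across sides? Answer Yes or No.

A valid assignment using 7 tape sides:
  side 1: 11 = 11
  side 2: 11 = 11
  side 3: 9 + 2 = 11
  side 4: 8 + 2 + 2 = 12
  side 5: 7 = 7
  side 6: 6 + 6 = 12
  side 7: 6 = 6
That uses only 7 ≤ 8, so 8 tape sides are enough.

Yes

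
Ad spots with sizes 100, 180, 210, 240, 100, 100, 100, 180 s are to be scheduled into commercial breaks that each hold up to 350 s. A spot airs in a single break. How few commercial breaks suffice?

4

Total = 240 + 210 + 180 + 180 + 100 + 100 + 100 + 100 = 1210 s.
Lower bound: ⌈1210/350⌉ = 4 commercial breaks.
A packing using 4 commercial breaks:
  break 1: 240 + 100 = 340
  break 2: 210 + 100 = 310
  break 3: 180 + 100 = 280
  break 4: 180 + 100 = 280
This matches the lower bound, so 4 is optimal.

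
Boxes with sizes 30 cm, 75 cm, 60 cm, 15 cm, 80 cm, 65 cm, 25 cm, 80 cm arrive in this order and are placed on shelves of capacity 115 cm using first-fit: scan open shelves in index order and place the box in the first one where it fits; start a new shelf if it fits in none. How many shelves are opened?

  30 → shelf 1 (new)  [load 30/115]
  75 → shelf 1  [load 105/115]
  60 → shelf 2 (new)  [load 60/115]
  15 → shelf 2  [load 75/115]
  80 → shelf 3 (new)  [load 80/115]
  65 → shelf 4 (new)  [load 65/115]
  25 → shelf 2  [load 100/115]
  80 → shelf 5 (new)  [load 80/115]
5 shelves opened.

5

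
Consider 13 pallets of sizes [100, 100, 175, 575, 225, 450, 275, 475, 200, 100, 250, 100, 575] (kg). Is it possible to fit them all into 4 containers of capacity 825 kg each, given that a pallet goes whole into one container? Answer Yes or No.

No

Total = 3600 kg; ⌈3600/825⌉ = 5.
At least 5 containers are required, but only 4 are allowed.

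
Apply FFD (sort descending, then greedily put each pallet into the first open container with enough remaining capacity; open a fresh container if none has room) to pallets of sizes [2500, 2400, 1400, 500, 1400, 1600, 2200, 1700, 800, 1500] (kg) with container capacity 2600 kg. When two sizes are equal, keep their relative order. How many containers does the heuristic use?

8

Sorted descending: 2500, 2400, 2200, 1700, 1600, 1500, 1400, 1400, 800, 500.
  2500 → container 1 (new)  [load 2500/2600]
  2400 → container 2 (new)  [load 2400/2600]
  2200 → container 3 (new)  [load 2200/2600]
  1700 → container 4 (new)  [load 1700/2600]
  1600 → container 5 (new)  [load 1600/2600]
  1500 → container 6 (new)  [load 1500/2600]
  1400 → container 7 (new)  [load 1400/2600]
  1400 → container 8 (new)  [load 1400/2600]
  800 → container 4  [load 2500/2600]
  500 → container 5  [load 2100/2600]
8 containers opened.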